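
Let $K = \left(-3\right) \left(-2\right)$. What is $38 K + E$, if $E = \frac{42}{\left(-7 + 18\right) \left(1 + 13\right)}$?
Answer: $\frac{2511}{11} \approx 228.27$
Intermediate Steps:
$K = 6$
$E = \frac{3}{11}$ ($E = \frac{42}{11 \cdot 14} = \frac{42}{154} = 42 \cdot \frac{1}{154} = \frac{3}{11} \approx 0.27273$)
$38 K + E = 38 \cdot 6 + \frac{3}{11} = 228 + \frac{3}{11} = \frac{2511}{11}$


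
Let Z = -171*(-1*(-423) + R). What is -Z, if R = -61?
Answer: 61902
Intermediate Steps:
Z = -61902 (Z = -171*(-1*(-423) - 61) = -171*(423 - 61) = -171*362 = -61902)
-Z = -1*(-61902) = 61902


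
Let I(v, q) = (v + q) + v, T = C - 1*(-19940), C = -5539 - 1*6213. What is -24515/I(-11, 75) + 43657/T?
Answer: -198414999/433964 ≈ -457.22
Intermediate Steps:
C = -11752 (C = -5539 - 6213 = -11752)
T = 8188 (T = -11752 - 1*(-19940) = -11752 + 19940 = 8188)
I(v, q) = q + 2*v (I(v, q) = (q + v) + v = q + 2*v)
-24515/I(-11, 75) + 43657/T = -24515/(75 + 2*(-11)) + 43657/8188 = -24515/(75 - 22) + 43657*(1/8188) = -24515/53 + 43657/8188 = -198414999/433964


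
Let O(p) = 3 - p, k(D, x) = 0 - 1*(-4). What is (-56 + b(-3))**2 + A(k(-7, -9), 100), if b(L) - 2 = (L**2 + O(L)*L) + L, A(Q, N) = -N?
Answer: 4256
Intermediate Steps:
k(D, x) = 4 (k(D, x) = 0 + 4 = 4)
b(L) = 2 + L + L**2 + L*(3 - L) (b(L) = 2 + ((L**2 + (3 - L)*L) + L) = 2 + ((L**2 + L*(3 - L)) + L) = 2 + (L + L**2 + L*(3 - L)) = 2 + L + L**2 + L*(3 - L))
(-56 + b(-3))**2 + A(k(-7, -9), 100) = (-56 + (2 + 4*(-3)))**2 - 1*100 = (-56 + (2 - 12))**2 - 100 = (-56 - 10)**2 - 100 = (-66)**2 - 100 = 4356 - 100 = 4256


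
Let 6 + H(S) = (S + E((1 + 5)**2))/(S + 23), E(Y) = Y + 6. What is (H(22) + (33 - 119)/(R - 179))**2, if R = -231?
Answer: 64947481/3404025 ≈ 19.080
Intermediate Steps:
E(Y) = 6 + Y
H(S) = -6 + (42 + S)/(23 + S) (H(S) = -6 + (S + (6 + (1 + 5)**2))/(S + 23) = -6 + (S + (6 + 6**2))/(23 + S) = -6 + (S + (6 + 36))/(23 + S) = -6 + (S + 42)/(23 + S) = -6 + (42 + S)/(23 + S))
(H(22) + (33 - 119)/(R - 179))**2 = ((-96 - 5*22)/(23 + 22) + (33 - 119)/(-231 - 179))**2 = ((-96 - 110)/45 - 86/(-410))**2 = ((1/45)*(-206) - 86*(-1/410))**2 = (-206/45 + 43/205)**2 = (-8059/1845)**2 = 64947481/3404025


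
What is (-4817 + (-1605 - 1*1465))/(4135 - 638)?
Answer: -7887/3497 ≈ -2.2554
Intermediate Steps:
(-4817 + (-1605 - 1*1465))/(4135 - 638) = (-4817 + (-1605 - 1465))/3497 = (-4817 - 3070)*(1/3497) = -7887*1/3497 = -7887/3497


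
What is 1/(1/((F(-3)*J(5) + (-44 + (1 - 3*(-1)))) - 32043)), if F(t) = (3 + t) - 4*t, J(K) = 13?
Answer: -31927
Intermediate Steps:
F(t) = 3 - 3*t
1/(1/((F(-3)*J(5) + (-44 + (1 - 3*(-1)))) - 32043)) = 1/(1/(((3 - 3*(-3))*13 + (-44 + (1 - 3*(-1)))) - 32043)) = 1/(1/(((3 + 9)*13 + (-44 + (1 + 3))) - 32043)) = 1/(1/((12*13 + (-44 + 4)) - 32043)) = 1/(1/((156 - 40) - 32043)) = 1/(1/(116 - 32043)) = 1/(1/(-31927)) = 1/(-1/31927) = -31927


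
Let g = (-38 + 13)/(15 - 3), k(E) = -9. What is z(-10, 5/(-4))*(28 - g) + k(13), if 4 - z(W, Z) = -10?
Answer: 2473/6 ≈ 412.17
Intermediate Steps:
z(W, Z) = 14 (z(W, Z) = 4 - 1*(-10) = 4 + 10 = 14)
g = -25/12 ≈ -2.0833
z(-10, 5/(-4))*(28 - g) + k(13) = 14*(28 - 1*(-25/12)) - 9 = 14*(28 + 25/12) - 9 = 14*(361/12) - 9 = 2527/6 - 9 = 2473/6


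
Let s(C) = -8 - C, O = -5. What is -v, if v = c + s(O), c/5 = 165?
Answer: -822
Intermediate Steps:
c = 825 (c = 5*165 = 825)
v = 822 (v = 825 + (-8 - 1*(-5)) = 825 + (-8 + 5) = 825 - 3 = 822)
-v = -1*822 = -822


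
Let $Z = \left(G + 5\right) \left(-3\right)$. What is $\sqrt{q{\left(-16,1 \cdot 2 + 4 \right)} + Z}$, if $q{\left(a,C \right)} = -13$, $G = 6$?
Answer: $i \sqrt{46} \approx 6.7823 i$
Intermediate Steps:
$Z = -33$ ($Z = \left(6 + 5\right) \left(-3\right) = 11 \left(-3\right) = -33$)
$\sqrt{q{\left(-16,1 \cdot 2 + 4 \right)} + Z} = \sqrt{-13 - 33} = \sqrt{-46} = i \sqrt{46}$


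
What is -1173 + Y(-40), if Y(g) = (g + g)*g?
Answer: 2027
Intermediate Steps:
Y(g) = 2*g**2 (Y(g) = (2*g)*g = 2*g**2)
-1173 + Y(-40) = -1173 + 2*(-40)**2 = -1173 + 2*1600 = -1173 + 3200 = 2027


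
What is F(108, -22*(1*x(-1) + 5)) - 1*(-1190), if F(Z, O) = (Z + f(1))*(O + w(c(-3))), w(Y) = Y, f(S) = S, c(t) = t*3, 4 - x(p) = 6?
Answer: -6985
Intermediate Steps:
x(p) = -2 (x(p) = 4 - 1*6 = 4 - 6 = -2)
c(t) = 3*t
F(Z, O) = (1 + Z)*(-9 + O) (F(Z, O) = (Z + 1)*(O + 3*(-3)) = (1 + Z)*(O - 9) = (1 + Z)*(-9 + O))
F(108, -22*(1*x(-1) + 5)) - 1*(-1190) = (-9 - 22*(1*(-2) + 5) - 9*108 - 22*(1*(-2) + 5)*108) - 1*(-1190) = (-9 - 22*(-2 + 5) - 972 - 22*(-2 + 5)*108) + 1190 = (-9 - 22*3 - 972 - 22*3*108) + 1190 = (-9 - 66 - 972 - 66*108) + 1190 = (-9 - 66 - 972 - 7128) + 1190 = -8175 + 1190 = -6985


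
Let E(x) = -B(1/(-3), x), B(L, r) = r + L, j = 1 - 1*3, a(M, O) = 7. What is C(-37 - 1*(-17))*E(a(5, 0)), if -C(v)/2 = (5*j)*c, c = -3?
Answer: 400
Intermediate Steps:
j = -2 (j = 1 - 3 = -2)
C(v) = -60 (C(v) = -2*5*(-2)*(-3) = -(-20)*(-3) = -2*30 = -60)
B(L, r) = L + r
E(x) = ⅓ - x (E(x) = -(1/(-3) + x) = -(-⅓ + x) = ⅓ - x)
C(-37 - 1*(-17))*E(a(5, 0)) = -60*(⅓ - 1*7) = -60*(⅓ - 7) = -60*(-20/3) = 400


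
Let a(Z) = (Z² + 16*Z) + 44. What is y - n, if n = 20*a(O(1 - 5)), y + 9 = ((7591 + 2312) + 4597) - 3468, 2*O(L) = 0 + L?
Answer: 10703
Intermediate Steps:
O(L) = L/2 (O(L) = (0 + L)/2 = L/2)
a(Z) = 44 + Z² + 16*Z
y = 11023 (y = -9 + (((7591 + 2312) + 4597) - 3468) = -9 + ((9903 + 4597) - 3468) = -9 + (14500 - 3468) = -9 + 11032 = 11023)
n = 320 (n = 20*(44 + ((1 - 5)/2)² + 16*((1 - 5)/2)) = 20*(44 + ((½)*(-4))² + 16*((½)*(-4))) = 20*(44 + (-2)² + 16*(-2)) = 20*(44 + 4 - 32) = 20*16 = 320)
y - n = 11023 - 1*320 = 11023 - 320 = 10703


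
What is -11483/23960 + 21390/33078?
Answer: 22111621/132091480 ≈ 0.16740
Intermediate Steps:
-11483/23960 + 21390/33078 = -11483*1/23960 + 21390*(1/33078) = -11483/23960 + 3565/5513 = 22111621/132091480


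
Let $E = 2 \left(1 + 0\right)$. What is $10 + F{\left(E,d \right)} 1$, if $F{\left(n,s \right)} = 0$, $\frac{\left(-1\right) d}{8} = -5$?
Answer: $10$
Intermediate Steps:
$d = 40$ ($d = \left(-8\right) \left(-5\right) = 40$)
$E = 2$ ($E = 2 \cdot 1 = 2$)
$10 + F{\left(E,d \right)} 1 = 10 + 0 \cdot 1 = 10 + 0 = 10$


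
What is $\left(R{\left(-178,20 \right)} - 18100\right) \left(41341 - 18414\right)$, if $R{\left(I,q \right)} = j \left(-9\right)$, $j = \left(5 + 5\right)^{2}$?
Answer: $-435613000$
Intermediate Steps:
$j = 100$ ($j = 10^{2} = 100$)
$R{\left(I,q \right)} = -900$ ($R{\left(I,q \right)} = 100 \left(-9\right) = -900$)
$\left(R{\left(-178,20 \right)} - 18100\right) \left(41341 - 18414\right) = \left(-900 - 18100\right) \left(41341 - 18414\right) = \left(-19000\right) 22927 = -435613000$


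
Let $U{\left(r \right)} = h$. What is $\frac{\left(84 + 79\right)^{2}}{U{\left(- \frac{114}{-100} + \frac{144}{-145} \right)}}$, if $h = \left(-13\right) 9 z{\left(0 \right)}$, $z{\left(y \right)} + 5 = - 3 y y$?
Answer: $\frac{26569}{585} \approx 45.417$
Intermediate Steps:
$z{\left(y \right)} = -5 - 3 y^{2}$ ($z{\left(y \right)} = -5 + - 3 y y = -5 - 3 y^{2}$)
$h = 585$ ($h = \left(-13\right) 9 \left(-5 - 3 \cdot 0^{2}\right) = - 117 \left(-5 - 0\right) = - 117 \left(-5 + 0\right) = \left(-117\right) \left(-5\right) = 585$)
$U{\left(r \right)} = 585$
$\frac{\left(84 + 79\right)^{2}}{U{\left(- \frac{114}{-100} + \frac{144}{-145} \right)}} = \frac{\left(84 + 79\right)^{2}}{585} = 163^{2} \cdot \frac{1}{585} = 26569 \cdot \frac{1}{585} = \frac{26569}{585}$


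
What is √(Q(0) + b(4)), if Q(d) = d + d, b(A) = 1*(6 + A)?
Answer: √10 ≈ 3.1623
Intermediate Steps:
b(A) = 6 + A
Q(d) = 2*d
√(Q(0) + b(4)) = √(2*0 + (6 + 4)) = √(0 + 10) = √10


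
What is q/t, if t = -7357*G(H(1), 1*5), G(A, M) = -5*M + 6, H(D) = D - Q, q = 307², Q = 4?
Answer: 94249/139783 ≈ 0.67425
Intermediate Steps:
q = 94249
H(D) = -4 + D (H(D) = D - 1*4 = D - 4 = -4 + D)
G(A, M) = 6 - 5*M
t = 139783 (t = -7357*(6 - 5*5) = -7357*(6 - 25) = -7357*(-19) = 139783)
q/t = 94249/139783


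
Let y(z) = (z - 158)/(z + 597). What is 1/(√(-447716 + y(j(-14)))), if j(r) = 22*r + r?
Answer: -I*√338586545/12312238 ≈ -0.0014945*I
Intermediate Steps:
j(r) = 23*r
y(z) = (-158 + z)/(597 + z)
1/(√(-447716 + y(j(-14)))) = 1/(√(-447716 + (-158 + 23*(-14))/(597 + 23*(-14)))) = 1/(√(-447716 + (-158 - 322)/(597 - 322))) = 1/(√(-447716 - 480/275)) = 1/(√(-447716 + (1/275)*(-480))) = 1/(√(-447716 - 96/55)) = 1/(√(-24624476/55)) = 1/(2*I*√338586545/55) = -I*√338586545/12312238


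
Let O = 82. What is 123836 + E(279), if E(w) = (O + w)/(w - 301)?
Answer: 2724031/22 ≈ 1.2382e+5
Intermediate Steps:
E(w) = (82 + w)/(-301 + w) (E(w) = (82 + w)/(w - 301) = (82 + w)/(-301 + w))
123836 + E(279) = 123836 + (82 + 279)/(-301 + 279) = 123836 + 361/(-22) = 123836 - 1/22*361 = 123836 - 361/22 = 2724031/22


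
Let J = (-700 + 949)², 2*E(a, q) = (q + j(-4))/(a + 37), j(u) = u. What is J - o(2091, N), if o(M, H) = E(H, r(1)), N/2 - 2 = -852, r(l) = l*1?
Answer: 206215323/3326 ≈ 62001.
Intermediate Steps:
r(l) = l
N = -1700 (N = 4 + 2*(-852) = 4 - 1704 = -1700)
E(a, q) = (-4 + q)/(2*(37 + a)) (E(a, q) = ((q - 4)/(a + 37))/2 = ((-4 + q)/(37 + a))/2 = (-4 + q)/(2*(37 + a)))
o(M, H) = -3/(2*(37 + H)) (o(M, H) = (-4 + 1)/(2*(37 + H)) = (½)*(-3)/(37 + H) = -3/(2*(37 + H)))
J = 62001 (J = 249² = 62001)
J - o(2091, N) = 62001 - (-3)/(74 + 2*(-1700)) = 62001 - (-3)/(74 - 3400) = 62001 - (-3)/(-3326) = 62001 - (-3)*(-1)/3326 = 62001 - 1*3/3326 = 62001 - 3/3326 = 206215323/3326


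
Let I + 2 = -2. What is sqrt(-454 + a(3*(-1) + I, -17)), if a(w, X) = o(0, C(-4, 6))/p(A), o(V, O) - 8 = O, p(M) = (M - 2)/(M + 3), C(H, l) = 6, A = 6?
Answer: 13*I*sqrt(10)/2 ≈ 20.555*I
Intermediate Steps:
I = -4 (I = -2 - 2 = -4)
p(M) = (-2 + M)/(3 + M)
o(V, O) = 8 + O
a(w, X) = 63/2 (a(w, X) = (8 + 6)/(((-2 + 6)/(3 + 6))) = 14/((4/9)) = 14/(((1/9)*4)) = 14/(4/9) = 14*(9/4) = 63/2)
sqrt(-454 + a(3*(-1) + I, -17)) = sqrt(-454 + 63/2) = sqrt(-845/2) = 13*I*sqrt(10)/2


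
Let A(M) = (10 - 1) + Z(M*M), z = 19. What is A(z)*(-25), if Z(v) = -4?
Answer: -125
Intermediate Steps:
A(M) = 5 (A(M) = (10 - 1) - 4 = 9 - 4 = 5)
A(z)*(-25) = 5*(-25) = -125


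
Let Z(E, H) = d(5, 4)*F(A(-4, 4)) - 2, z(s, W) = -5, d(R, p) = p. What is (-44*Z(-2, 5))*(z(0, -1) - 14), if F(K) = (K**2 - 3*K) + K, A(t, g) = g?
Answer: 25080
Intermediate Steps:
F(K) = K**2 - 2*K
Z(E, H) = 30 (Z(E, H) = 4*(4*(-2 + 4)) - 2 = 4*(4*2) - 2 = 4*8 - 2 = 32 - 2 = 30)
(-44*Z(-2, 5))*(z(0, -1) - 14) = (-44*30)*(-5 - 14) = -1320*(-19) = 25080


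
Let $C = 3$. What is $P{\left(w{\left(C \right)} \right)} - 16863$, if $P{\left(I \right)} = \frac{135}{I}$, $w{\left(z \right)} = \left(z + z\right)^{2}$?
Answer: $- \frac{67437}{4} \approx -16859.0$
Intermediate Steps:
$w{\left(z \right)} = 4 z^{2}$ ($w{\left(z \right)} = \left(2 z\right)^{2} = 4 z^{2}$)
$P{\left(w{\left(C \right)} \right)} - 16863 = \frac{135}{4 \cdot 3^{2}} - 16863 = \frac{135}{4 \cdot 9} - 16863 = \frac{135}{36} - 16863 = 135 \cdot \frac{1}{36} - 16863 = \frac{15}{4} - 16863 = - \frac{67437}{4}$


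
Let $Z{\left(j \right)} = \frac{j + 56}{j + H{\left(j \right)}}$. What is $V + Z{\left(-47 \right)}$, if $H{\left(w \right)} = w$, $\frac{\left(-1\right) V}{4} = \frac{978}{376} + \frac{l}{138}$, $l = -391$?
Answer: $\frac{5}{6} \approx 0.83333$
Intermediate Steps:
$V = \frac{131}{141}$ ($V = - 4 \left(\frac{978}{376} - \frac{391}{138}\right) = - 4 \left(978 \cdot \frac{1}{376} - \frac{17}{6}\right) = - 4 \left(\frac{489}{188} - \frac{17}{6}\right) = \left(-4\right) \left(- \frac{131}{564}\right) = \frac{131}{141} \approx 0.92908$)
$Z{\left(j \right)} = \frac{56 + j}{2 j}$ ($Z{\left(j \right)} = \frac{j + 56}{j + j} = \frac{56 + j}{2 j}$)
$V + Z{\left(-47 \right)} = \frac{131}{141} + \frac{56 - 47}{2 \left(-47\right)} = \frac{131}{141} + \frac{1}{2} \left(- \frac{1}{47}\right) 9 = \frac{131}{141} - \frac{9}{94} = \frac{5}{6}$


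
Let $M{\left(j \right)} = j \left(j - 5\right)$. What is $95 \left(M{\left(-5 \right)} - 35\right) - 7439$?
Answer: $-6014$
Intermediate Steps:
$M{\left(j \right)} = j \left(-5 + j\right)$
$95 \left(M{\left(-5 \right)} - 35\right) - 7439 = 95 \left(- 5 \left(-5 - 5\right) - 35\right) - 7439 = 95 \left(\left(-5\right) \left(-10\right) - 35\right) - 7439 = 95 \left(50 - 35\right) - 7439 = 95 \cdot 15 - 7439 = 1425 - 7439 = -6014$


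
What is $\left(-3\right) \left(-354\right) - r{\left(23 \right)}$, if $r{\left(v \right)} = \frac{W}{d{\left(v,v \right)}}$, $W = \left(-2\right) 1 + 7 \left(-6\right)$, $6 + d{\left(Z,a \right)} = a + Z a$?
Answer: $\frac{289948}{273} \approx 1062.1$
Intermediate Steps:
$d{\left(Z,a \right)} = -6 + a + Z a$ ($d{\left(Z,a \right)} = -6 + \left(a + Z a\right) = -6 + a + Z a$)
$W = -44$ ($W = -2 - 42 = -44$)
$r{\left(v \right)} = - \frac{44}{-6 + v + v^{2}}$ ($r{\left(v \right)} = - \frac{44}{-6 + v + v v} = - \frac{44}{-6 + v + v^{2}}$)
$\left(-3\right) \left(-354\right) - r{\left(23 \right)} = \left(-3\right) \left(-354\right) - - \frac{44}{-6 + 23 + 23^{2}} = 1062 - - \frac{44}{-6 + 23 + 529} = 1062 - - \frac{44}{546} = 1062 - \left(-44\right) \frac{1}{546} = 1062 - - \frac{22}{273} = 1062 + \frac{22}{273} = \frac{289948}{273}$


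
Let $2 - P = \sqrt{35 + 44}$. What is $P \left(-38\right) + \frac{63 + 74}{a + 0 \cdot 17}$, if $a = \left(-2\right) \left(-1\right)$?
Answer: $- \frac{15}{2} + 38 \sqrt{79} \approx 330.25$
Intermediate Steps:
$a = 2$
$P = 2 - \sqrt{79}$ ($P = 2 - \sqrt{35 + 44} = 2 - \sqrt{79} \approx -6.8882$)
$P \left(-38\right) + \frac{63 + 74}{a + 0 \cdot 17} = \left(2 - \sqrt{79}\right) \left(-38\right) + \frac{63 + 74}{2 + 0 \cdot 17} = \left(-76 + 38 \sqrt{79}\right) + \frac{137}{2 + 0} = \left(-76 + 38 \sqrt{79}\right) + \frac{137}{2} = - \frac{15}{2} + 38 \sqrt{79}$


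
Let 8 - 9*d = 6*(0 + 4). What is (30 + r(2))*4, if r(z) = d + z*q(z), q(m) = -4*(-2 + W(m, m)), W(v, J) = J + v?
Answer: 440/9 ≈ 48.889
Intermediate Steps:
d = -16/9 (d = 8/9 - 2*(0 + 4)/3 = 8/9 - 2*4/3 = 8/9 - ⅑*24 = 8/9 - 8/3 = -16/9 ≈ -1.7778)
q(m) = 8 - 8*m (q(m) = -4*(-2 + (m + m)) = -4*(-2 + 2*m) = 8 - 8*m)
r(z) = -16/9 + z*(8 - 8*z)
(30 + r(2))*4 = (30 + (-16/9 - 8*2*(-1 + 2)))*4 = (30 + (-16/9 - 8*2*1))*4 = (30 + (-16/9 - 16))*4 = (30 - 160/9)*4 = (110/9)*4 = 440/9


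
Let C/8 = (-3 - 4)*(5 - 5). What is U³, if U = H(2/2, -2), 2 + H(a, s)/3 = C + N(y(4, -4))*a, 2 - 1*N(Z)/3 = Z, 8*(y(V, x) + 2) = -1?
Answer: 15438249/512 ≈ 30153.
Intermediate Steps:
y(V, x) = -17/8 (y(V, x) = -2 + (⅛)*(-1) = -2 - ⅛ = -17/8)
N(Z) = 6 - 3*Z
C = 0 (C = 8*((-3 - 4)*(5 - 5)) = 8*(-7*0) = 8*0 = 0)
H(a, s) = -6 + 297*a/8 (H(a, s) = -6 + 3*(0 + (6 - 3*(-17/8))*a) = -6 + 3*(0 + (6 + 51/8)*a) = -6 + 3*(0 + 99*a/8) = -6 + 3*(99*a/8) = -6 + 297*a/8)
U = 249/8 (U = -6 + 297*(2/2)/8 = -6 + 297*(2*(½))/8 = -6 + (297/8)*1 = -6 + 297/8 = 249/8 ≈ 31.125)
U³ = (249/8)³ = 15438249/512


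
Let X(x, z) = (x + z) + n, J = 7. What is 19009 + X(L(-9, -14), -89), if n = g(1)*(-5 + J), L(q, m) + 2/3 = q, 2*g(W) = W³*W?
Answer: 56734/3 ≈ 18911.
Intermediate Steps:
g(W) = W⁴/2 (g(W) = (W³*W)/2 = W⁴/2)
L(q, m) = -⅔ + q
n = 1 (n = ((½)*1⁴)*(-5 + 7) = ((½)*1)*2 = (½)*2 = 1)
X(x, z) = 1 + x + z (X(x, z) = (x + z) + 1 = 1 + x + z)
19009 + X(L(-9, -14), -89) = 19009 + (1 + (-⅔ - 9) - 89) = 19009 + (1 - 29/3 - 89) = 19009 - 293/3 = 56734/3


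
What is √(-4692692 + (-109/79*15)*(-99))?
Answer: I*√29274303437/79 ≈ 2165.8*I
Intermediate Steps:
√(-4692692 + (-109/79*15)*(-99)) = √(-4692692 + (-109*1/79*15)*(-99)) = √(-4692692 - 109/79*15*(-99)) = √(-4692692 - 1635/79*(-99)) = √(-4692692 + 161865/79) = √(-370560803/79) = I*√29274303437/79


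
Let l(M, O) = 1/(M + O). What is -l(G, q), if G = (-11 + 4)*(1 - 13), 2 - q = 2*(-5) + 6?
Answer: -1/90 ≈ -0.011111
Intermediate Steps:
q = 6 (q = 2 - (2*(-5) + 6) = 2 - (-10 + 6) = 2 - 1*(-4) = 2 + 4 = 6)
G = 84 (G = -7*(-12) = 84)
-l(G, q) = -1/(84 + 6) = -1/90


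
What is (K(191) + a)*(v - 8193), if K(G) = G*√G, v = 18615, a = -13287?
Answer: -138477114 + 1990602*√191 ≈ -1.1097e+8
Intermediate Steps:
K(G) = G^(3/2)
(K(191) + a)*(v - 8193) = (191^(3/2) - 13287)*(18615 - 8193) = (191*√191 - 13287)*10422 = (-13287 + 191*√191)*10422 = -138477114 + 1990602*√191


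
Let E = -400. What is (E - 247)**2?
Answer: 418609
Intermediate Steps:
(E - 247)**2 = (-400 - 247)**2 = (-647)**2 = 418609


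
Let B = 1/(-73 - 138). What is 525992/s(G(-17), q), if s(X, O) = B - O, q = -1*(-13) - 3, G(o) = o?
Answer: -110984312/2111 ≈ -52574.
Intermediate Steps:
q = 10 (q = 13 - 3 = 10)
B = -1/211 (B = 1/(-211) = -1/211 ≈ -0.0047393)
s(X, O) = -1/211 - O
525992/s(G(-17), q) = 525992/(-1/211 - 1*10) = 525992/(-1/211 - 10) = 525992/(-2111/211) = 525992*(-211/2111) = -110984312/2111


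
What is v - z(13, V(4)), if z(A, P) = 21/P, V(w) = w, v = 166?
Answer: 643/4 ≈ 160.75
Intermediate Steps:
v - z(13, V(4)) = 166 - 21/4 = 643/4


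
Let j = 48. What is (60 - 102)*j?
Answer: -2016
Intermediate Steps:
(60 - 102)*j = (60 - 102)*48 = -42*48 = -2016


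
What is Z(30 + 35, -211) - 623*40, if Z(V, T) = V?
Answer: -24855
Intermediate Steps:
Z(30 + 35, -211) - 623*40 = (30 + 35) - 623*40 = 65 - 1*24920 = 65 - 24920 = -24855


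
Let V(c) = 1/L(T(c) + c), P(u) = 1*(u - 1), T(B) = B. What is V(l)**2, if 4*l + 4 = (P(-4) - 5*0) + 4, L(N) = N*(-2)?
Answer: 1/25 ≈ 0.040000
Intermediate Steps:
L(N) = -2*N
P(u) = -1 + u (P(u) = 1*(-1 + u) = -1 + u)
l = -5/4 (l = -1 + (((-1 - 4) - 5*0) + 4)/4 = -1 + ((-5 + 0) + 4)/4 = -1 + (-5 + 4)/4 = -1 + (1/4)*(-1) = -1 - 1/4 = -5/4 ≈ -1.2500)
V(c) = -1/(4*c) (V(c) = 1/(-2*(c + c)) = 1/(-4*c) = -1/(4*c))
V(l)**2 = (-1/(4*(-5/4)))**2 = (-1/4*(-4/5))**2 = (1/5)**2 = 1/25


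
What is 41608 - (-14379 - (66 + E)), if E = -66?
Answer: 55987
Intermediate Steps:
41608 - (-14379 - (66 + E)) = 41608 - (-14379 - (66 - 66)) = 41608 - (-14379 - 0) = 41608 - (-14379 - 1*0) = 41608 - (-14379 + 0) = 41608 - 1*(-14379) = 41608 + 14379 = 55987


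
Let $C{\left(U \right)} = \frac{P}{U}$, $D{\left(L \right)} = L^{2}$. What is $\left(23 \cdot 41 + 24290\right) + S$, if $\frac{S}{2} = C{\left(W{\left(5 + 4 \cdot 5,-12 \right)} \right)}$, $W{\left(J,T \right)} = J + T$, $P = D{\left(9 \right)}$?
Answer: $\frac{328191}{13} \approx 25245.0$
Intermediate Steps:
$P = 81$ ($P = 9^{2} = 81$)
$C{\left(U \right)} = \frac{81}{U}$
$S = \frac{162}{13}$ ($S = 2 \frac{81}{\left(5 + 4 \cdot 5\right) - 12} = 2 \frac{81}{\left(5 + 20\right) - 12} = 2 \frac{81}{25 - 12} = 2 \cdot \frac{81}{13} = \frac{162}{13} \approx 12.462$)
$\left(23 \cdot 41 + 24290\right) + S = \left(23 \cdot 41 + 24290\right) + \frac{162}{13} = \left(943 + 24290\right) + \frac{162}{13} = 25233 + \frac{162}{13} = \frac{328191}{13}$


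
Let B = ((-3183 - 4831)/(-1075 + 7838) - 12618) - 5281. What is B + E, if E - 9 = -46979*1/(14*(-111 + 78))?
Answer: -55583395831/3124506 ≈ -17790.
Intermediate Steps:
B = -121058951/6763 (B = (-8014/6763 - 12618) - 5281 = -85343548/6763 - 5281 = -121058951/6763 ≈ -17900.)
E = 51137/462 (E = 9 - 46979*1/(14*(-111 + 78)) = 9 - 46979/(14*(-33)) = 9 - 46979/(-462) = 9 - 46979*(-1/462) = 9 + 46979/462 = 51137/462 ≈ 110.69)
B + E = -121058951/6763 + 51137/462 = -55583395831/3124506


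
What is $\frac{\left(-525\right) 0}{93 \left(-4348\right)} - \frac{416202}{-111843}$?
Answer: $\frac{138734}{37281} \approx 3.7213$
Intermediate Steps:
$\frac{\left(-525\right) 0}{93 \left(-4348\right)} - \frac{416202}{-111843} = \frac{0}{-404364} - - \frac{138734}{37281} = 0 \left(- \frac{1}{404364}\right) + \frac{138734}{37281} = 0 + \frac{138734}{37281} = \frac{138734}{37281}$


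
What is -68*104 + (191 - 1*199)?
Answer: -7080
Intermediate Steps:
-68*104 + (191 - 1*199) = -7072 + (191 - 199) = -7072 - 8 = -7080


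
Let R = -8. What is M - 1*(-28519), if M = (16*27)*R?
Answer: 25063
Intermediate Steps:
M = -3456 (M = (16*27)*(-8) = 432*(-8) = -3456)
M - 1*(-28519) = -3456 - 1*(-28519) = -3456 + 28519 = 25063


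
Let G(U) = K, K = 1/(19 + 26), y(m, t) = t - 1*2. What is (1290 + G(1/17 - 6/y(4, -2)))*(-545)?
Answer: -6327559/9 ≈ -7.0306e+5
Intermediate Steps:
y(m, t) = -2 + t (y(m, t) = t - 2 = -2 + t)
K = 1/45 ≈ 0.022222
G(U) = 1/45
(1290 + G(1/17 - 6/y(4, -2)))*(-545) = (1290 + 1/45)*(-545) = (58051/45)*(-545) = -6327559/9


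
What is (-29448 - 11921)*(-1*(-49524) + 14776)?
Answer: -2660026700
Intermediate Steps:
(-29448 - 11921)*(-1*(-49524) + 14776) = -41369*(49524 + 14776) = -41369*64300 = -2660026700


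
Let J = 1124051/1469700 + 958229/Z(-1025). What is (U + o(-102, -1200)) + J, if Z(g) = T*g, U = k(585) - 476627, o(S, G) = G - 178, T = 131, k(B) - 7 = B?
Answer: -3768633317331631/7893758700 ≈ -4.7742e+5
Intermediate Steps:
k(B) = 7 + B
o(S, G) = -178 + G
U = -476035 (U = (7 + 585) - 476627 = 592 - 476627 = -476035)
Z(g) = 131*g
J = -50295088531/7893758700 (J = 1124051/1469700 + 958229/((131*(-1025))) = 1124051*(1/1469700) + 958229/(-134275) = 1124051/1469700 + 958229*(-1/134275) = 1124051/1469700 - 958229/134275 = -50295088531/7893758700 ≈ -6.3715)
(U + o(-102, -1200)) + J = (-476035 + (-178 - 1200)) - 50295088531/7893758700 = (-476035 - 1378) - 50295088531/7893758700 = -477413 - 50295088531/7893758700 = -3768633317331631/7893758700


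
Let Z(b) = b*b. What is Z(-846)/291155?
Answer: 715716/291155 ≈ 2.4582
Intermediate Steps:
Z(b) = b**2
Z(-846)/291155 = (-846)**2/291155 = 715716*(1/291155) = 715716/291155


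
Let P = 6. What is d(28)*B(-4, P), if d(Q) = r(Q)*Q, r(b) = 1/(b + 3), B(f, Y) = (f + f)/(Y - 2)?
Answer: -56/31 ≈ -1.8065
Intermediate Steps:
B(f, Y) = 2*f/(-2 + Y) (B(f, Y) = (2*f)/(-2 + Y) = 2*f/(-2 + Y))
r(b) = 1/(3 + b)
d(Q) = Q/(3 + Q)
d(28)*B(-4, P) = (28/(3 + 28))*(2*(-4)/(-2 + 6)) = (28/31)*(2*(-4)/4) = (28*(1/31))*(2*(-4)*(¼)) = (28/31)*(-2) = -56/31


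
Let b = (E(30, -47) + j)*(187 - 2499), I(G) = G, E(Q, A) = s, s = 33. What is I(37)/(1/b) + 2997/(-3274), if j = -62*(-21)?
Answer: -373894862757/3274 ≈ -1.1420e+8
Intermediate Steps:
E(Q, A) = 33
j = 1302
b = -3086520 (b = (33 + 1302)*(187 - 2499) = 1335*(-2312) = -3086520)
I(37)/(1/b) + 2997/(-3274) = 37/(1/(-3086520)) + 2997/(-3274) = 37/(-1/3086520) + 2997*(-1/3274) = 37*(-3086520) - 2997/3274 = -114201240 - 2997/3274 = -373894862757/3274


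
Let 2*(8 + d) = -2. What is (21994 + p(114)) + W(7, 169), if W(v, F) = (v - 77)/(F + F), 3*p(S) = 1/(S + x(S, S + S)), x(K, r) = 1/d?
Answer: 3809875282/173225 ≈ 21994.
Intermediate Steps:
d = -9 (d = -8 + (½)*(-2) = -8 - 1 = -9)
x(K, r) = -⅑ (x(K, r) = 1/(-9) = -⅑)
p(S) = 1/(3*(-⅑ + S)) (p(S) = 1/(3*(S - ⅑)) = 1/(3*(-⅑ + S)))
W(v, F) = (-77 + v)/(2*F) (W(v, F) = (-77 + v)/((2*F)) = (-77 + v)*(1/(2*F)) = (-77 + v)/(2*F))
(21994 + p(114)) + W(7, 169) = (21994 + 3/(-1 + 9*114)) + (½)*(-77 + 7)/169 = (21994 + 3/(-1 + 1026)) + (½)*(1/169)*(-70) = (21994 + 3/1025) - 35/169 = 22543853/1025 - 35/169 = 3809875282/173225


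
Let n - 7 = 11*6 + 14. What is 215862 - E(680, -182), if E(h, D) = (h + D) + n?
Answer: 215277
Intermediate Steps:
n = 87 (n = 7 + (11*6 + 14) = 7 + (66 + 14) = 7 + 80 = 87)
E(h, D) = 87 + D + h (E(h, D) = (h + D) + 87 = (D + h) + 87 = 87 + D + h)
215862 - E(680, -182) = 215862 - (87 - 182 + 680) = 215862 - 1*585 = 215862 - 585 = 215277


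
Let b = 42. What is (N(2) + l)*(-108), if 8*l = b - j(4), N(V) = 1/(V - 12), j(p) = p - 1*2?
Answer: -2646/5 ≈ -529.20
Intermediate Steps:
j(p) = -2 + p (j(p) = p - 2 = -2 + p)
N(V) = 1/(-12 + V)
l = 5 (l = (42 - (-2 + 4))/8 = (42 - 1*2)/8 = (42 - 2)/8 = (⅛)*40 = 5)
(N(2) + l)*(-108) = (1/(-12 + 2) + 5)*(-108) = (1/(-10) + 5)*(-108) = (-⅒ + 5)*(-108) = (49/10)*(-108) = -2646/5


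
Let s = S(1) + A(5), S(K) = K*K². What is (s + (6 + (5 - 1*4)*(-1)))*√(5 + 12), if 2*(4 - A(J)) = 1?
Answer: 19*√17/2 ≈ 39.169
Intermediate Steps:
A(J) = 7/2 (A(J) = 4 - ½*1 = 4 - ½ = 7/2)
S(K) = K³
s = 9/2 (s = 1³ + 7/2 = 1 + 7/2 = 9/2 ≈ 4.5000)
(s + (6 + (5 - 1*4)*(-1)))*√(5 + 12) = (9/2 + (6 + (5 - 1*4)*(-1)))*√(5 + 12) = (9/2 + (6 + (5 - 4)*(-1)))*√17 = (9/2 + (6 + 1*(-1)))*√17 = (9/2 + (6 - 1))*√17 = (9/2 + 5)*√17 = 19*√17/2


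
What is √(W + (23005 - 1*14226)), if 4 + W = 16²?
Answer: √9031 ≈ 95.032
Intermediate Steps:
W = 252 (W = -4 + 16² = -4 + 256 = 252)
√(W + (23005 - 1*14226)) = √(252 + (23005 - 1*14226)) = √(252 + (23005 - 14226)) = √(252 + 8779) = √9031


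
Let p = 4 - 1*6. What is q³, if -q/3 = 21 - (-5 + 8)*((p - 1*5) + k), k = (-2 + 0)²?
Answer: -729000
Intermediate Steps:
p = -2 (p = 4 - 6 = -2)
k = 4 (k = (-2)² = 4)
q = -90 (q = -3*(21 - (-5 + 8)*((-2 - 1*5) + 4)) = -3*(21 - 3*((-2 - 5) + 4)) = -3*(21 - 3*(-7 + 4)) = -3*(21 - 3*(-3)) = -3*(21 - 1*(-9)) = -3*(21 + 9) = -3*30 = -90)
q³ = (-90)³ = -729000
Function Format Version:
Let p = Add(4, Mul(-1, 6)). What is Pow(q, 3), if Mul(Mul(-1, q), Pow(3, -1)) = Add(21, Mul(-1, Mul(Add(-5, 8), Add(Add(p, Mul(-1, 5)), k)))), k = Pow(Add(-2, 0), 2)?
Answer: -729000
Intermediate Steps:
p = -2 (p = Add(4, -6) = -2)
k = 4 (k = Pow(-2, 2) = 4)
q = -90 (q = Mul(-3, Add(21, Mul(-1, Mul(Add(-5, 8), Add(Add(-2, Mul(-1, 5)), 4))))) = Mul(-3, Add(21, Mul(-1, Mul(3, Add(Add(-2, -5), 4))))) = Mul(-3, Add(21, Mul(-1, Mul(3, Add(-7, 4))))) = Mul(-3, Add(21, Mul(-1, Mul(3, -3)))) = Mul(-3, Add(21, Mul(-1, -9))) = Mul(-3, Add(21, 9)) = Mul(-3, 30) = -90)
Pow(q, 3) = Pow(-90, 3) = -729000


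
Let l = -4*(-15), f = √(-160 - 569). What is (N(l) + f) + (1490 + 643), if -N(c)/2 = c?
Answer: 2013 + 27*I ≈ 2013.0 + 27.0*I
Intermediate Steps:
f = 27*I (f = √(-729) = 27*I ≈ 27.0*I)
l = 60
N(c) = -2*c
(N(l) + f) + (1490 + 643) = (-2*60 + 27*I) + (1490 + 643) = (-120 + 27*I) + 2133 = 2013 + 27*I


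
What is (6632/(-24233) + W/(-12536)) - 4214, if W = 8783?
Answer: -1280445495223/303784888 ≈ -4215.0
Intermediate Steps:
(6632/(-24233) + W/(-12536)) - 4214 = (6632/(-24233) + 8783/(-12536)) - 4214 = (6632*(-1/24233) + 8783*(-1/12536)) - 4214 = (-6632/24233 - 8783/12536) - 4214 = -295977191/303784888 - 4214 = -1280445495223/303784888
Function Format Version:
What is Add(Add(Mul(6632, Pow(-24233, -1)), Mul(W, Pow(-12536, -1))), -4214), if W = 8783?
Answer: Rational(-1280445495223, 303784888) ≈ -4215.0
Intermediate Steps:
Add(Add(Mul(6632, Pow(-24233, -1)), Mul(W, Pow(-12536, -1))), -4214) = Add(Add(Mul(6632, Pow(-24233, -1)), Mul(8783, Pow(-12536, -1))), -4214) = Add(Add(Mul(6632, Rational(-1, 24233)), Mul(8783, Rational(-1, 12536))), -4214) = Add(Add(Rational(-6632, 24233), Rational(-8783, 12536)), -4214) = Add(Rational(-295977191, 303784888), -4214) = Rational(-1280445495223, 303784888)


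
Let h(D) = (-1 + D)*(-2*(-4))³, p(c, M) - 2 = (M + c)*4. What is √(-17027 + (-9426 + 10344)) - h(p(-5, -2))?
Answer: 13824 + I*√16109 ≈ 13824.0 + 126.92*I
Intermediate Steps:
p(c, M) = 2 + 4*M + 4*c (p(c, M) = 2 + (M + c)*4 = 2 + (4*M + 4*c) = 2 + 4*M + 4*c)
h(D) = -512 + 512*D (h(D) = (-1 + D)*8³ = (-1 + D)*512 = -512 + 512*D)
√(-17027 + (-9426 + 10344)) - h(p(-5, -2)) = √(-17027 + (-9426 + 10344)) - (-512 + 512*(2 + 4*(-2) + 4*(-5))) = √(-17027 + 918) - (-512 + 512*(2 - 8 - 20)) = √(-16109) - (-512 + 512*(-26)) = I*√16109 - (-512 - 13312) = I*√16109 - 1*(-13824) = I*√16109 + 13824 = 13824 + I*√16109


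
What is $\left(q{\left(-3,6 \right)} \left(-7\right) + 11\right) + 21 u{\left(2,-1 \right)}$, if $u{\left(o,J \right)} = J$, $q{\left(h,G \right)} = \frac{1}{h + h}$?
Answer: $- \frac{53}{6} \approx -8.8333$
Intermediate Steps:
$q{\left(h,G \right)} = \frac{1}{2 h}$
$\left(q{\left(-3,6 \right)} \left(-7\right) + 11\right) + 21 u{\left(2,-1 \right)} = \left(\frac{1}{2 \left(-3\right)} \left(-7\right) + 11\right) + 21 \left(-1\right) = \left(\frac{1}{2} \left(- \frac{1}{3}\right) \left(-7\right) + 11\right) - 21 = \left(\left(- \frac{1}{6}\right) \left(-7\right) + 11\right) - 21 = \left(\frac{7}{6} + 11\right) - 21 = \frac{73}{6} - 21 = - \frac{53}{6}$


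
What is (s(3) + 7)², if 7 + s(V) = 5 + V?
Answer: 64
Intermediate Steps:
s(V) = -2 + V (s(V) = -7 + (5 + V) = -2 + V)
(s(3) + 7)² = ((-2 + 3) + 7)² = (1 + 7)² = 8² = 64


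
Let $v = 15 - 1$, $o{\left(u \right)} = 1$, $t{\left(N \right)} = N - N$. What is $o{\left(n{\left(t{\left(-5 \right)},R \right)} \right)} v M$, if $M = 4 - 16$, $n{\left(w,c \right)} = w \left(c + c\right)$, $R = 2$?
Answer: $-168$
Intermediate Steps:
$t{\left(N \right)} = 0$
$n{\left(w,c \right)} = 2 c w$ ($n{\left(w,c \right)} = w 2 c = 2 c w$)
$v = 14$ ($v = 15 - 1 = 14$)
$M = -12$ ($M = 4 - 16 = -12$)
$o{\left(n{\left(t{\left(-5 \right)},R \right)} \right)} v M = 1 \cdot 14 \left(-12\right) = 1 \left(-168\right) = -168$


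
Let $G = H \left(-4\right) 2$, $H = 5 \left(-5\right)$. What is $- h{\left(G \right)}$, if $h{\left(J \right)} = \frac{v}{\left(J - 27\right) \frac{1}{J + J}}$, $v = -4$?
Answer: $\frac{1600}{173} \approx 9.2486$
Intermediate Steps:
$H = -25$
$G = 200$ ($G = \left(-25\right) \left(-4\right) 2 = 100 \cdot 2 = 200$)
$h{\left(J \right)} = - \frac{8 J}{-27 + J}$ ($h{\left(J \right)} = - \frac{4}{\left(J - 27\right) \frac{1}{J + J}} = - \frac{4}{\left(-27 + J\right) \frac{1}{2 J}} = - \frac{4}{\frac{1}{2} \frac{1}{J} \left(-27 + J\right)} = - 4 \frac{2 J}{-27 + J} = - \frac{8 J}{-27 + J}$)
$- h{\left(G \right)} = - \frac{\left(-8\right) 200}{-27 + 200} = - \frac{\left(-8\right) 200}{173} = \left(-1\right) \left(- \frac{1600}{173}\right) = \frac{1600}{173}$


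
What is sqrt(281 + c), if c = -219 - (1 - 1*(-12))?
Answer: 7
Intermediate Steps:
c = -232 (c = -219 - (1 + 12) = -219 - 1*13 = -219 - 13 = -232)
sqrt(281 + c) = sqrt(281 - 232) = sqrt(49) = 7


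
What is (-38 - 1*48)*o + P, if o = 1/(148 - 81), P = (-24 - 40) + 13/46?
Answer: -200333/3082 ≈ -65.001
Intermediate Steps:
P = -2931/46 (P = -64 + 13*(1/46) = -64 + 13/46 = -2931/46 ≈ -63.717)
o = 1/67 ≈ 0.014925
(-38 - 1*48)*o + P = (-38 - 1*48)*(1/67) - 2931/46 = (-38 - 48)*(1/67) - 2931/46 = -86*1/67 - 2931/46 = -86/67 - 2931/46 = -200333/3082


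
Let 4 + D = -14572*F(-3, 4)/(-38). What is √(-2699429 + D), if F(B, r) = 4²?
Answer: I*√972280369/19 ≈ 1641.1*I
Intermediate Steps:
F(B, r) = 16
D = 116500/19 (D = -4 - 233152/(-38) = -4 - 233152*(-1)/38 = -4 - 14572*(-8/19) = -4 + 116576/19 = 116500/19 ≈ 6131.6)
√(-2699429 + D) = √(-2699429 + 116500/19) = √(-51172651/19) = I*√972280369/19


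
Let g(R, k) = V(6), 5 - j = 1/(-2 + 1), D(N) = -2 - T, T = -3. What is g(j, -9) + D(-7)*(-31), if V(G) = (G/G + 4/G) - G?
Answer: -106/3 ≈ -35.333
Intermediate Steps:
D(N) = 1 (D(N) = -2 - 1*(-3) = -2 + 3 = 1)
j = 6 (j = 5 - 1/(-2 + 1) = 5 - 1/(-1) = 5 - 1*(-1) = 5 + 1 = 6)
V(G) = 1 - G + 4/G (V(G) = (1 + 4/G) - G = 1 - G + 4/G)
g(R, k) = -13/3 (g(R, k) = 1 - 1*6 + 4/6 = 1 - 6 + 4*(⅙) = 1 - 6 + ⅔ = -13/3)
g(j, -9) + D(-7)*(-31) = -13/3 + 1*(-31) = -13/3 - 31 = -106/3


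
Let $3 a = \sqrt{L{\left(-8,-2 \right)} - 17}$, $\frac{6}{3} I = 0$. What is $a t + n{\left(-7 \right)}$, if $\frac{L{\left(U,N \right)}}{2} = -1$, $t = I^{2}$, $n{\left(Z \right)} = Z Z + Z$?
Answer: $42$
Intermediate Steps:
$I = 0$ ($I = \frac{1}{2} \cdot 0 = 0$)
$n{\left(Z \right)} = Z + Z^{2}$ ($n{\left(Z \right)} = Z^{2} + Z = Z + Z^{2}$)
$t = 0$ ($t = 0^{2} = 0$)
$L{\left(U,N \right)} = -2$ ($L{\left(U,N \right)} = 2 \left(-1\right) = -2$)
$a = \frac{i \sqrt{19}}{3}$ ($a = \frac{\sqrt{-2 - 17}}{3} = \frac{\sqrt{-19}}{3} = \frac{i \sqrt{19}}{3} \approx 1.453 i$)
$a t + n{\left(-7 \right)} = \frac{i \sqrt{19}}{3} \cdot 0 - 7 \left(1 - 7\right) = 0 - -42 = 0 + 42 = 42$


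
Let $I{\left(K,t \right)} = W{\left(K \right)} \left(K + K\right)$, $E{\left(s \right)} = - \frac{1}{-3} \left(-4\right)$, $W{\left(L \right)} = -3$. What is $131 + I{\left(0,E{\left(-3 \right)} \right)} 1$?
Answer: $131$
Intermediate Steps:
$E{\left(s \right)} = - \frac{4}{3}$ ($E{\left(s \right)} = \left(-1\right) \left(- \frac{1}{3}\right) \left(-4\right) = \frac{1}{3} \left(-4\right) = - \frac{4}{3}$)
$I{\left(K,t \right)} = - 6 K$ ($I{\left(K,t \right)} = - 3 \left(K + K\right) = - 3 \cdot 2 K = - 6 K$)
$131 + I{\left(0,E{\left(-3 \right)} \right)} 1 = 131 + \left(-6\right) 0 \cdot 1 = 131 + 0 \cdot 1 = 131 + 0 = 131$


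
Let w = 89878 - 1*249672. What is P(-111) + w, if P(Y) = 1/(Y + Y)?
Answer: -35474269/222 ≈ -1.5979e+5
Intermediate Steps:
w = -159794 (w = 89878 - 249672 = -159794)
P(Y) = 1/(2*Y)
P(-111) + w = (1/2)/(-111) - 159794 = (1/2)*(-1/111) - 159794 = -1/222 - 159794 = -35474269/222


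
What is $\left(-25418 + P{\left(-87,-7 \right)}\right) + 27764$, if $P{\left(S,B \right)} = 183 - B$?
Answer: $2536$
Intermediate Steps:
$\left(-25418 + P{\left(-87,-7 \right)}\right) + 27764 = \left(-25418 + \left(183 - -7\right)\right) + 27764 = \left(-25418 + \left(183 + 7\right)\right) + 27764 = \left(-25418 + 190\right) + 27764 = -25228 + 27764 = 2536$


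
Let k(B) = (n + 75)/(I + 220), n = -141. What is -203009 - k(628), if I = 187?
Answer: -7511327/37 ≈ -2.0301e+5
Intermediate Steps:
k(B) = -6/37 (k(B) = (-141 + 75)/(187 + 220) = -66/407 = -66*1/407 = -6/37)
-203009 - k(628) = -203009 - 1*(-6/37) = -203009 + 6/37 = -7511327/37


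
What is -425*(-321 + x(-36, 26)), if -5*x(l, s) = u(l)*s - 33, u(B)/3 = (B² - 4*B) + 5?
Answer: 9713970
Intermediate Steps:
u(B) = 15 - 12*B + 3*B² (u(B) = 3*((B² - 4*B) + 5) = 3*(5 + B² - 4*B) = 15 - 12*B + 3*B²)
x(l, s) = 33/5 - s*(15 - 12*l + 3*l²)/5 (x(l, s) = -((15 - 12*l + 3*l²)*s - 33)/5 = -(s*(15 - 12*l + 3*l²) - 33)/5 = -(-33 + s*(15 - 12*l + 3*l²))/5 = 33/5 - s*(15 - 12*l + 3*l²)/5)
-425*(-321 + x(-36, 26)) = -425*(-321 + (33/5 - ⅗*26*(5 + (-36)² - 4*(-36)))) = -425*(-321 + (33/5 - ⅗*26*(5 + 1296 + 144))) = -425*(-321 + (33/5 - ⅗*26*1445)) = -425*(-321 + (33/5 - 22542)) = -425*(-321 - 112677/5) = -425*(-114282/5) = 9713970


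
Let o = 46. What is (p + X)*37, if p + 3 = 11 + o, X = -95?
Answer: -1517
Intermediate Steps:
p = 54 (p = -3 + (11 + 46) = -3 + 57 = 54)
(p + X)*37 = (54 - 95)*37 = -41*37 = -1517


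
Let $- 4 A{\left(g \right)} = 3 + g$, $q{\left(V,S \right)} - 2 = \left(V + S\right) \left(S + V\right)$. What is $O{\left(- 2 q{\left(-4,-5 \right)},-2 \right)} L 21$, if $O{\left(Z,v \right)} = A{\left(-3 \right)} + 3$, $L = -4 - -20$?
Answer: $1008$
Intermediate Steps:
$q{\left(V,S \right)} = 2 + \left(S + V\right)^{2}$ ($q{\left(V,S \right)} = 2 + \left(V + S\right) \left(S + V\right) = 2 + \left(S + V\right) \left(S + V\right) = 2 + \left(S + V\right)^{2}$)
$L = 16$ ($L = -4 + 20 = 16$)
$A{\left(g \right)} = - \frac{3}{4} - \frac{g}{4}$ ($A{\left(g \right)} = - \frac{3 + g}{4} = - \frac{3}{4} - \frac{g}{4}$)
$O{\left(Z,v \right)} = 3$ ($O{\left(Z,v \right)} = \left(- \frac{3}{4} - - \frac{3}{4}\right) + 3 = \left(- \frac{3}{4} + \frac{3}{4}\right) + 3 = 0 + 3 = 3$)
$O{\left(- 2 q{\left(-4,-5 \right)},-2 \right)} L 21 = 3 \cdot 16 \cdot 21 = 48 \cdot 21 = 1008$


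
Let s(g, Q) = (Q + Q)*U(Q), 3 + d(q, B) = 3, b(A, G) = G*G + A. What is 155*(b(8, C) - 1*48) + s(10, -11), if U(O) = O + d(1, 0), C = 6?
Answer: -378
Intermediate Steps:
b(A, G) = A + G**2 (b(A, G) = G**2 + A = A + G**2)
d(q, B) = 0 (d(q, B) = -3 + 3 = 0)
U(O) = O (U(O) = O + 0 = O)
s(g, Q) = 2*Q**2 (s(g, Q) = (Q + Q)*Q = (2*Q)*Q = 2*Q**2)
155*(b(8, C) - 1*48) + s(10, -11) = 155*((8 + 6**2) - 1*48) + 2*(-11)**2 = 155*((8 + 36) - 48) + 2*121 = 155*(44 - 48) + 242 = 155*(-4) + 242 = -620 + 242 = -378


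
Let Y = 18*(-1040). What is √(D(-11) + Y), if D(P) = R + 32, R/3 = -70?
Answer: I*√18898 ≈ 137.47*I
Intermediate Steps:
Y = -18720
R = -210 (R = 3*(-70) = -210)
D(P) = -178 (D(P) = -210 + 32 = -178)
√(D(-11) + Y) = √(-178 - 18720) = √(-18898) = I*√18898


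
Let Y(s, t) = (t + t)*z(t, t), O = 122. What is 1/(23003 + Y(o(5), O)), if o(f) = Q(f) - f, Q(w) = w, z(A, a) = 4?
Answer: 1/23979 ≈ 4.1703e-5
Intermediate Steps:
o(f) = 0 (o(f) = f - f = 0)
Y(s, t) = 8*t (Y(s, t) = (t + t)*4 = (2*t)*4 = 8*t)
1/(23003 + Y(o(5), O)) = 1/(23003 + 8*122) = 1/(23003 + 976) = 1/23979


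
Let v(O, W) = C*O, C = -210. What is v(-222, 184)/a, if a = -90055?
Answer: -1332/2573 ≈ -0.51768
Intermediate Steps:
v(O, W) = -210*O
v(-222, 184)/a = -210*(-222)/(-90055) = 46620*(-1/90055) = -1332/2573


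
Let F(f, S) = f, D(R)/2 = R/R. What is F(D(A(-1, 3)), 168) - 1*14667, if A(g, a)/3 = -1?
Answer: -14665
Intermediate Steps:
A(g, a) = -3 (A(g, a) = 3*(-1) = -3)
D(R) = 2 (D(R) = 2*(R/R) = 2*1 = 2)
F(D(A(-1, 3)), 168) - 1*14667 = 2 - 1*14667 = 2 - 14667 = -14665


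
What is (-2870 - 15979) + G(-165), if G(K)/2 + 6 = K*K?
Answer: 35589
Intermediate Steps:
G(K) = -12 + 2*K**2 (G(K) = -12 + 2*(K*K) = -12 + 2*K**2)
(-2870 - 15979) + G(-165) = (-2870 - 15979) + (-12 + 2*(-165)**2) = -18849 + (-12 + 2*27225) = -18849 + (-12 + 54450) = -18849 + 54438 = 35589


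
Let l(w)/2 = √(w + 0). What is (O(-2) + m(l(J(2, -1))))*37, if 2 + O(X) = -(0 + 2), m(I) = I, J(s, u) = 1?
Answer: -74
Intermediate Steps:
l(w) = 2*√w (l(w) = 2*√(w + 0) = 2*√w)
O(X) = -4 (O(X) = -2 - (0 + 2) = -2 - 1*2 = -2 - 2 = -4)
(O(-2) + m(l(J(2, -1))))*37 = (-4 + 2*√1)*37 = (-4 + 2*1)*37 = (-4 + 2)*37 = -2*37 = -74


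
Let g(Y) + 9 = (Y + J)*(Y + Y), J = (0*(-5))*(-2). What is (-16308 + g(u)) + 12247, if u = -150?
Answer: 40930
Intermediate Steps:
J = 0 (J = 0*(-2) = 0)
g(Y) = -9 + 2*Y² (g(Y) = -9 + (Y + 0)*(Y + Y) = -9 + Y*(2*Y) = -9 + 2*Y²)
(-16308 + g(u)) + 12247 = (-16308 + (-9 + 2*(-150)²)) + 12247 = (-16308 + (-9 + 2*22500)) + 12247 = (-16308 + (-9 + 45000)) + 12247 = (-16308 + 44991) + 12247 = 28683 + 12247 = 40930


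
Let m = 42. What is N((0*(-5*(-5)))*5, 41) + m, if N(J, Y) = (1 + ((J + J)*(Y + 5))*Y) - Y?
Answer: 2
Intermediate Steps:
N(J, Y) = 1 - Y + 2*J*Y*(5 + Y) (N(J, Y) = (1 + ((2*J)*(5 + Y))*Y) - Y = (1 + (2*J*(5 + Y))*Y) - Y = (1 + 2*J*Y*(5 + Y)) - Y = 1 - Y + 2*J*Y*(5 + Y))
N((0*(-5*(-5)))*5, 41) + m = (1 - 1*41 + 2*((0*(-5*(-5)))*5)*41² + 10*((0*(-5*(-5)))*5)*41) + 42 = (1 - 41 + 2*((0*25)*5)*1681 + 10*((0*25)*5)*41) + 42 = (1 - 41 + 2*(0*5)*1681 + 10*(0*5)*41) + 42 = (1 - 41 + 2*0*1681 + 10*0*41) + 42 = (1 - 41 + 0 + 0) + 42 = -40 + 42 = 2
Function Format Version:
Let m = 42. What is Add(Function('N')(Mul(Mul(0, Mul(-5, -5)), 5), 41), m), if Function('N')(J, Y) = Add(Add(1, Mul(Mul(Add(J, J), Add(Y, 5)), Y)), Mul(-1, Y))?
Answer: 2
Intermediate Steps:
Function('N')(J, Y) = Add(1, Mul(-1, Y), Mul(2, J, Y, Add(5, Y))) (Function('N')(J, Y) = Add(Add(1, Mul(Mul(Mul(2, J), Add(5, Y)), Y)), Mul(-1, Y)) = Add(Add(1, Mul(Mul(2, J, Add(5, Y)), Y)), Mul(-1, Y)) = Add(Add(1, Mul(2, J, Y, Add(5, Y))), Mul(-1, Y)) = Add(1, Mul(-1, Y), Mul(2, J, Y, Add(5, Y))))
Add(Function('N')(Mul(Mul(0, Mul(-5, -5)), 5), 41), m) = Add(Add(1, Mul(-1, 41), Mul(2, Mul(Mul(0, Mul(-5, -5)), 5), Pow(41, 2)), Mul(10, Mul(Mul(0, Mul(-5, -5)), 5), 41)), 42) = Add(Add(1, -41, Mul(2, Mul(Mul(0, 25), 5), 1681), Mul(10, Mul(Mul(0, 25), 5), 41)), 42) = Add(Add(1, -41, Mul(2, Mul(0, 5), 1681), Mul(10, Mul(0, 5), 41)), 42) = Add(Add(1, -41, Mul(2, 0, 1681), Mul(10, 0, 41)), 42) = Add(Add(1, -41, 0, 0), 42) = Add(-40, 42) = 2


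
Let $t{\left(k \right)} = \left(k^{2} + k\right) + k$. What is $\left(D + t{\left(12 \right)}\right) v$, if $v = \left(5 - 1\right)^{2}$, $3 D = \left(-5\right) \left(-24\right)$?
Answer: $3328$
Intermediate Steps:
$D = 40$ ($D = \frac{\left(-5\right) \left(-24\right)}{3} = \frac{1}{3} \cdot 120 = 40$)
$t{\left(k \right)} = k^{2} + 2 k$ ($t{\left(k \right)} = \left(k + k^{2}\right) + k = k^{2} + 2 k$)
$v = 16$ ($v = 4^{2} = 16$)
$\left(D + t{\left(12 \right)}\right) v = \left(40 + 12 \left(2 + 12\right)\right) 16 = \left(40 + 12 \cdot 14\right) 16 = \left(40 + 168\right) 16 = 208 \cdot 16 = 3328$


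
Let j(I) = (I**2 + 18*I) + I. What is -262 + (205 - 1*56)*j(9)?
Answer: 37286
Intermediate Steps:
j(I) = I**2 + 19*I
-262 + (205 - 1*56)*j(9) = -262 + (205 - 1*56)*(9*(19 + 9)) = -262 + (205 - 56)*(9*28) = -262 + 149*252 = -262 + 37548 = 37286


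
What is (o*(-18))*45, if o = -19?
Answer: 15390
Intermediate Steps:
(o*(-18))*45 = -19*(-18)*45 = 342*45 = 15390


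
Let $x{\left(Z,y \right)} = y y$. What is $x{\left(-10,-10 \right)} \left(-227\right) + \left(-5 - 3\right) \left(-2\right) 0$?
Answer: $-22700$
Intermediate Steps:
$x{\left(Z,y \right)} = y^{2}$
$x{\left(-10,-10 \right)} \left(-227\right) + \left(-5 - 3\right) \left(-2\right) 0 = \left(-10\right)^{2} \left(-227\right) + \left(-5 - 3\right) \left(-2\right) 0 = 100 \left(-227\right) + \left(-5 - 3\right) \left(-2\right) 0 = -22700 + \left(-8\right) \left(-2\right) 0 = -22700 + 16 \cdot 0 = -22700 + 0 = -22700$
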